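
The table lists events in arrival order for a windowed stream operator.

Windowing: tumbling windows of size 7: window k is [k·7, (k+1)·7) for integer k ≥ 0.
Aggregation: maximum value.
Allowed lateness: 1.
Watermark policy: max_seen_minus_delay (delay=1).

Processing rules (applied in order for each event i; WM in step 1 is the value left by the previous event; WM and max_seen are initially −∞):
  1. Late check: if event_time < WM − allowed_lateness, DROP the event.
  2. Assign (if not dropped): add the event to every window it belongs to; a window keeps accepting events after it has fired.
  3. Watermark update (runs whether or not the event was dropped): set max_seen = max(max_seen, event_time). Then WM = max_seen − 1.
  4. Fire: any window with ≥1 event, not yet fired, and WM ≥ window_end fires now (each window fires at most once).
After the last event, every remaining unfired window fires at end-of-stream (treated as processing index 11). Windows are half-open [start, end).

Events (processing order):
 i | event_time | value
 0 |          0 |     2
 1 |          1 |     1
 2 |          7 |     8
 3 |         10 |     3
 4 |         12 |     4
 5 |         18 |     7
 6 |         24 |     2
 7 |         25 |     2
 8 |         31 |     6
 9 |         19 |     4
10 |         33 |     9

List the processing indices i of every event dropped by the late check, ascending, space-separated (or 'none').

9

i=0 t=0 v=2: → [0,7); WM=-1
i=1 t=1 v=1: → [0,7); WM=0
i=2 t=7 v=8: → [7,14); WM=6
i=3 t=10 v=3: → [7,14); WM=9; [0,7) fires=2
i=4 t=12 v=4: → [7,14); WM=11
i=5 t=18 v=7: → [14,21); WM=17; [7,14) fires=8
i=6 t=24 v=2: → [21,28); WM=23; [14,21) fires=7
i=7 t=25 v=2: → [21,28); WM=24
i=8 t=31 v=6: → [28,35); WM=30; [21,28) fires=2
i=9 t=19 v=4: DROP (t<30-1); WM=30
i=10 t=33 v=9: → [28,35); WM=32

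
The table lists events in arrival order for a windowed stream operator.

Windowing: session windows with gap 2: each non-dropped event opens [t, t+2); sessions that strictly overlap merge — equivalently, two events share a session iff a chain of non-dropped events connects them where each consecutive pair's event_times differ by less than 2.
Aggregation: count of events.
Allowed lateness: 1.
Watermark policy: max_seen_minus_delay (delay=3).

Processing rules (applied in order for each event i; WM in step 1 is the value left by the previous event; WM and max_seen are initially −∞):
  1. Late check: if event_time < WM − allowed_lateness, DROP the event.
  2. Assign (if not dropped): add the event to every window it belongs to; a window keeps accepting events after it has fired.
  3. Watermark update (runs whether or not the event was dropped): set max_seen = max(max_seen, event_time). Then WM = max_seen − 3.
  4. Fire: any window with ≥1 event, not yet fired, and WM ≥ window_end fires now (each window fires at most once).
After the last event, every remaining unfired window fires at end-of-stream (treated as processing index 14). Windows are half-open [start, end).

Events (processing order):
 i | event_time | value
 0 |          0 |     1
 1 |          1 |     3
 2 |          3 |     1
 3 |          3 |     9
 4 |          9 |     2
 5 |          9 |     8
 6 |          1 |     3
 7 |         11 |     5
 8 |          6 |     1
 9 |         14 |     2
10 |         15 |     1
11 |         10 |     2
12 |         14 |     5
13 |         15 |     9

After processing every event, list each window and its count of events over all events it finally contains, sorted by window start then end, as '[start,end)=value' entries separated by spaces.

[0,3)=2 [3,5)=2 [9,11)=2 [11,13)=1 [14,17)=4

i=0 t=0 v=1: → [0,2); WM=-3
i=1 t=1 v=3: → [0,3); WM=-2
i=2 t=3 v=1: → [3,5); WM=0
i=3 t=3 v=9: → [3,5); WM=0
i=4 t=9 v=2: → [9,11); WM=6
i=5 t=9 v=8: → [9,11); WM=6
i=6 t=1 v=3: DROP (t<6-1); WM=6
i=7 t=11 v=5: → [11,13); WM=8
i=8 t=6 v=1: DROP (t<8-1); WM=8
i=9 t=14 v=2: → [14,16); WM=11
i=10 t=15 v=1: → [14,17); WM=12
i=11 t=10 v=2: DROP (t<12-1); WM=12
i=12 t=14 v=5: → [14,17); WM=12
i=13 t=15 v=9: → [14,17); WM=12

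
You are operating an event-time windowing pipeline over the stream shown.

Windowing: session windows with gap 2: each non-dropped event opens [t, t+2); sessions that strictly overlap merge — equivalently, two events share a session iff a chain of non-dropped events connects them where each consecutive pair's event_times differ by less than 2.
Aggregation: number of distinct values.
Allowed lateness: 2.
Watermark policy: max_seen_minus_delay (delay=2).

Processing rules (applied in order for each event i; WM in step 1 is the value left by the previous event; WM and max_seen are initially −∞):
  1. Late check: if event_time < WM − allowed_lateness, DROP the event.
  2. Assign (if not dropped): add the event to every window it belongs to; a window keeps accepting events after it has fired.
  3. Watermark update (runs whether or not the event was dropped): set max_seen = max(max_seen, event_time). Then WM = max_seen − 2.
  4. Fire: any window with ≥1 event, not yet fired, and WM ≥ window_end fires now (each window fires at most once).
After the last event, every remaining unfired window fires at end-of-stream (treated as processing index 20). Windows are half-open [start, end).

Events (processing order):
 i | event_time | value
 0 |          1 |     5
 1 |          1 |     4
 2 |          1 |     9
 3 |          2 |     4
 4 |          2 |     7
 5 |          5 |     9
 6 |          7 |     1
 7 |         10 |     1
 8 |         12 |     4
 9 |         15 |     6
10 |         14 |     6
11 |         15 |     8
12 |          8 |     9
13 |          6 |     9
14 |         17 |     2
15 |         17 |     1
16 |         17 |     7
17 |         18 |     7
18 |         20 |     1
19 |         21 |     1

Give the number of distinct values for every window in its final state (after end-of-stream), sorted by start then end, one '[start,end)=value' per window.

[1,4)=4 [5,7)=1 [7,9)=1 [10,12)=1 [12,14)=1 [14,17)=2 [17,20)=3 [20,23)=1

i=0 t=1 v=5: → [1,3); WM=-1
i=1 t=1 v=4: → [1,3); WM=-1
i=2 t=1 v=9: → [1,3); WM=-1
i=3 t=2 v=4: → [1,4); WM=0
i=4 t=2 v=7: → [1,4); WM=0
i=5 t=5 v=9: → [5,7); WM=3
i=6 t=7 v=1: → [7,9); WM=5
i=7 t=10 v=1: → [10,12); WM=8
i=8 t=12 v=4: → [12,14); WM=10
i=9 t=15 v=6: → [15,17); WM=13
i=10 t=14 v=6: → [14,17); WM=13
i=11 t=15 v=8: → [14,17); WM=13
i=12 t=8 v=9: DROP (t<13-2); WM=13
i=13 t=6 v=9: DROP (t<13-2); WM=13
i=14 t=17 v=2: → [17,19); WM=15
i=15 t=17 v=1: → [17,19); WM=15
i=16 t=17 v=7: → [17,19); WM=15
i=17 t=18 v=7: → [17,20); WM=16
i=18 t=20 v=1: → [20,22); WM=18
i=19 t=21 v=1: → [20,23); WM=19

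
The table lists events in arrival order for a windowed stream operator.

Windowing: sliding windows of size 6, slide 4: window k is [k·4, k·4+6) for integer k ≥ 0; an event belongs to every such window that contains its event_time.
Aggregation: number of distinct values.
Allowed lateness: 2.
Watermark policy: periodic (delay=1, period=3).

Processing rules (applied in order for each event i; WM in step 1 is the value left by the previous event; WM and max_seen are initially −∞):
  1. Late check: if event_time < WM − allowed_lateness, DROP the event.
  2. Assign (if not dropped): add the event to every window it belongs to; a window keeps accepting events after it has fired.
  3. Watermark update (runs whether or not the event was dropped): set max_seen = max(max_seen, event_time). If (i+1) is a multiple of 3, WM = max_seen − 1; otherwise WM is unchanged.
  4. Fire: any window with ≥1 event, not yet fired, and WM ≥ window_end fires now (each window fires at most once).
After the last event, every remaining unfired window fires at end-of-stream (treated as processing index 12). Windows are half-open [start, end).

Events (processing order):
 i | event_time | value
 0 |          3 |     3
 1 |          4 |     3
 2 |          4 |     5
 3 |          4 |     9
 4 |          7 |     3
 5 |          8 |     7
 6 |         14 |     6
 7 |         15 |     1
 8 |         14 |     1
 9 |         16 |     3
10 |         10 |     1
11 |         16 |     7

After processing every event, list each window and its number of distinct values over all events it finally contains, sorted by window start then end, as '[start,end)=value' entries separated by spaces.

i=0 t=3 v=3: → [0,6); WM=−∞
i=1 t=4 v=3: → [4,10),[0,6); WM=−∞
i=2 t=4 v=5: → [4,10),[0,6); WM=3
i=3 t=4 v=9: → [4,10),[0,6); WM=3
i=4 t=7 v=3: → [4,10); WM=3
i=5 t=8 v=7: → [8,14),[4,10); WM=7; [0,6) fires=3
i=6 t=14 v=6: → [12,18); WM=7
i=7 t=15 v=1: → [12,18); WM=7
i=8 t=14 v=1: → [12,18); WM=14; [4,10) fires=4 [8,14) fires=1
i=9 t=16 v=3: → [16,22),[12,18); WM=14
i=10 t=10 v=1: DROP (t<14-2); WM=14
i=11 t=16 v=7: → [16,22),[12,18); WM=15

[0,6)=3 [4,10)=4 [8,14)=1 [12,18)=4 [16,22)=2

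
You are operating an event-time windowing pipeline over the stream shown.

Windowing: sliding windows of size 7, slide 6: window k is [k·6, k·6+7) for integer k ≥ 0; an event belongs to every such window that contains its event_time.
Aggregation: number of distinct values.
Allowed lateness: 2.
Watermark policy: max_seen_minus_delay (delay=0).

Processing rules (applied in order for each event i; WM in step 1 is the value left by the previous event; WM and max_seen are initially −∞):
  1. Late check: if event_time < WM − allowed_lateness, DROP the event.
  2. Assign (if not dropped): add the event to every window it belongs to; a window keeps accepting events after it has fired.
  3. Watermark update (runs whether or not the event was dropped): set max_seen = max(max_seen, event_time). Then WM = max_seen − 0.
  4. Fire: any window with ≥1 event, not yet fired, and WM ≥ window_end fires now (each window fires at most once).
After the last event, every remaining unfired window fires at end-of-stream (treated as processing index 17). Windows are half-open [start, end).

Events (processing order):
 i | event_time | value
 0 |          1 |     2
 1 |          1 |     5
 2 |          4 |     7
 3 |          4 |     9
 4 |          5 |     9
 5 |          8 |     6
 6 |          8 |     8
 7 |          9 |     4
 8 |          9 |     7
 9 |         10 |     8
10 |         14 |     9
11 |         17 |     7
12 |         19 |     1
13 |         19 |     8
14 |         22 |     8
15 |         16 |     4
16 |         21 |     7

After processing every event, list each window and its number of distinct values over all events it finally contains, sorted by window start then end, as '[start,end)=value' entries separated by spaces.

[0,7)=4 [6,13)=4 [12,19)=2 [18,25)=3

i=0 t=1 v=2: → [0,7); WM=1
i=1 t=1 v=5: → [0,7); WM=1
i=2 t=4 v=7: → [0,7); WM=4
i=3 t=4 v=9: → [0,7); WM=4
i=4 t=5 v=9: → [0,7); WM=5
i=5 t=8 v=6: → [6,13); WM=8; [0,7) fires=4
i=6 t=8 v=8: → [6,13); WM=8
i=7 t=9 v=4: → [6,13); WM=9
i=8 t=9 v=7: → [6,13); WM=9
i=9 t=10 v=8: → [6,13); WM=10
i=10 t=14 v=9: → [12,19); WM=14; [6,13) fires=4
i=11 t=17 v=7: → [12,19); WM=17
i=12 t=19 v=1: → [18,25); WM=19; [12,19) fires=2
i=13 t=19 v=8: → [18,25); WM=19
i=14 t=22 v=8: → [18,25); WM=22
i=15 t=16 v=4: DROP (t<22-2); WM=22
i=16 t=21 v=7: → [18,25); WM=22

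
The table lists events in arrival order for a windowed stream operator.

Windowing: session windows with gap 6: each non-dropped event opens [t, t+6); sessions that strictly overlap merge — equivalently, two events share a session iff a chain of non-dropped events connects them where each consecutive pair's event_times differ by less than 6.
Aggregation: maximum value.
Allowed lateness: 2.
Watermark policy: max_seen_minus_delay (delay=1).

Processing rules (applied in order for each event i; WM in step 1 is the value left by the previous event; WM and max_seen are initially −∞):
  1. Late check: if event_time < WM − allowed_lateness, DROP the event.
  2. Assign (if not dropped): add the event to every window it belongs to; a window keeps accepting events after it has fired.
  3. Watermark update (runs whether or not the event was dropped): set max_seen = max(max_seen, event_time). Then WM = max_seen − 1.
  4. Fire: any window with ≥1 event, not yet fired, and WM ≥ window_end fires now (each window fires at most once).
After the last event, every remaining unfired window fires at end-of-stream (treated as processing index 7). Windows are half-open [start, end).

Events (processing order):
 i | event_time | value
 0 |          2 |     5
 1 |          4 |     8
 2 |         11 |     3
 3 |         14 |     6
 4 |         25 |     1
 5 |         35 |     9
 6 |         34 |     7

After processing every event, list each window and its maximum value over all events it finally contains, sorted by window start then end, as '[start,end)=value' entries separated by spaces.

[2,10)=8 [11,20)=6 [25,31)=1 [34,41)=9

i=0 t=2 v=5: → [2,8); WM=1
i=1 t=4 v=8: → [2,10); WM=3
i=2 t=11 v=3: → [11,17); WM=10
i=3 t=14 v=6: → [11,20); WM=13
i=4 t=25 v=1: → [25,31); WM=24
i=5 t=35 v=9: → [35,41); WM=34
i=6 t=34 v=7: → [34,41); WM=34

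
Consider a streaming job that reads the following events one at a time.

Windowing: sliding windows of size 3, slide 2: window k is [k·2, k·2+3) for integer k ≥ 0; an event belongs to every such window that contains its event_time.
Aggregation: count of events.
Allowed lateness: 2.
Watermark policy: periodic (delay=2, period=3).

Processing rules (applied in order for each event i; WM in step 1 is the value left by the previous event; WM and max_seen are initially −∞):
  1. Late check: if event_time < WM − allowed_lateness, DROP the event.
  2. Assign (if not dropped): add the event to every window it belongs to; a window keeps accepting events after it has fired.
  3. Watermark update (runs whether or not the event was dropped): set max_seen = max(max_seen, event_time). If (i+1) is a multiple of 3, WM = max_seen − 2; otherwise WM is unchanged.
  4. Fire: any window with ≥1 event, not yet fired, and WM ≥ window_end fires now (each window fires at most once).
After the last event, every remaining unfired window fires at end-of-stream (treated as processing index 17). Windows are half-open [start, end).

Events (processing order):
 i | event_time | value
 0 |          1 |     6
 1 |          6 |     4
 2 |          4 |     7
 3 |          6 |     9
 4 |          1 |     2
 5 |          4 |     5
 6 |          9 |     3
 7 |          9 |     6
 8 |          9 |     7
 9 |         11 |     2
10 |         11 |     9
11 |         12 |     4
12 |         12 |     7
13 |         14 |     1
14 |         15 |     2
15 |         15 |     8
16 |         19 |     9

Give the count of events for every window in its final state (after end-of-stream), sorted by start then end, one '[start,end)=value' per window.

[0,3)=1 [2,5)=2 [4,7)=4 [6,9)=2 [8,11)=3 [10,13)=4 [12,15)=3 [14,17)=3 [18,21)=1

i=0 t=1 v=6: → [0,3); WM=−∞
i=1 t=6 v=4: → [6,9),[4,7); WM=−∞
i=2 t=4 v=7: → [4,7),[2,5); WM=4; [0,3) fires=1
i=3 t=6 v=9: → [6,9),[4,7); WM=4
i=4 t=1 v=2: DROP (t<4-2); WM=4
i=5 t=4 v=5: → [4,7),[2,5); WM=4
i=6 t=9 v=3: → [8,11); WM=4
i=7 t=9 v=6: → [8,11); WM=4
i=8 t=9 v=7: → [8,11); WM=7; [2,5) fires=2 [4,7) fires=4
i=9 t=11 v=2: → [10,13); WM=7
i=10 t=11 v=9: → [10,13); WM=7
i=11 t=12 v=4: → [12,15),[10,13); WM=10; [6,9) fires=2
i=12 t=12 v=7: → [12,15),[10,13); WM=10
i=13 t=14 v=1: → [14,17),[12,15); WM=10
i=14 t=15 v=2: → [14,17); WM=13; [8,11) fires=3 [10,13) fires=4
i=15 t=15 v=8: → [14,17); WM=13
i=16 t=19 v=9: → [18,21); WM=13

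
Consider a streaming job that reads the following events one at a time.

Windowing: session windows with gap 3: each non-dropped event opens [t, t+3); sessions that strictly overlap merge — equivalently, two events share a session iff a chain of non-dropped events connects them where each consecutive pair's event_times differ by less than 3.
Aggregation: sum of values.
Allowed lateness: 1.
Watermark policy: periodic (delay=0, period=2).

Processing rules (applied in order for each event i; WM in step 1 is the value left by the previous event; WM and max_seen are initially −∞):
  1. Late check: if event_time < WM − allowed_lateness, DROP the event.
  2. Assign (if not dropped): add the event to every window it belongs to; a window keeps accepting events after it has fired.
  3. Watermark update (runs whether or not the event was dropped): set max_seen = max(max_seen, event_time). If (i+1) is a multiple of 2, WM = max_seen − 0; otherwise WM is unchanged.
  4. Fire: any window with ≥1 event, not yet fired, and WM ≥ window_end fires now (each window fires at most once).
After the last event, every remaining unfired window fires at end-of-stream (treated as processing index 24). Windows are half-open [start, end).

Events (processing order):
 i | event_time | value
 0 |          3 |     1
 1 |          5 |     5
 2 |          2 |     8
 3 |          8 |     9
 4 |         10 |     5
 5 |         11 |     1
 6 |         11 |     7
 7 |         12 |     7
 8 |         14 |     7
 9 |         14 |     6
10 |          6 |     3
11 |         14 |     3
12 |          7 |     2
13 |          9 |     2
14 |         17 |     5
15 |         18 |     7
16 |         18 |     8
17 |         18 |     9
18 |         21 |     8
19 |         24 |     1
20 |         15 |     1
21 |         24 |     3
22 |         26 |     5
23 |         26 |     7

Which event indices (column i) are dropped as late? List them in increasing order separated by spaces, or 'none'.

2 10 12 13 20

i=0 t=3 v=1: → [3,6); WM=−∞
i=1 t=5 v=5: → [3,8); WM=5
i=2 t=2 v=8: DROP (t<5-1); WM=5
i=3 t=8 v=9: → [8,11); WM=8
i=4 t=10 v=5: → [8,13); WM=8
i=5 t=11 v=1: → [8,14); WM=11
i=6 t=11 v=7: → [8,14); WM=11
i=7 t=12 v=7: → [8,15); WM=12
i=8 t=14 v=7: → [8,17); WM=12
i=9 t=14 v=6: → [8,17); WM=14
i=10 t=6 v=3: DROP (t<14-1); WM=14
i=11 t=14 v=3: → [8,17); WM=14
i=12 t=7 v=2: DROP (t<14-1); WM=14
i=13 t=9 v=2: DROP (t<14-1); WM=14
i=14 t=17 v=5: → [17,20); WM=14
i=15 t=18 v=7: → [17,21); WM=18
i=16 t=18 v=8: → [17,21); WM=18
i=17 t=18 v=9: → [17,21); WM=18
i=18 t=21 v=8: → [21,24); WM=18
i=19 t=24 v=1: → [24,27); WM=24
i=20 t=15 v=1: DROP (t<24-1); WM=24
i=21 t=24 v=3: → [24,27); WM=24
i=22 t=26 v=5: → [24,29); WM=24
i=23 t=26 v=7: → [24,29); WM=26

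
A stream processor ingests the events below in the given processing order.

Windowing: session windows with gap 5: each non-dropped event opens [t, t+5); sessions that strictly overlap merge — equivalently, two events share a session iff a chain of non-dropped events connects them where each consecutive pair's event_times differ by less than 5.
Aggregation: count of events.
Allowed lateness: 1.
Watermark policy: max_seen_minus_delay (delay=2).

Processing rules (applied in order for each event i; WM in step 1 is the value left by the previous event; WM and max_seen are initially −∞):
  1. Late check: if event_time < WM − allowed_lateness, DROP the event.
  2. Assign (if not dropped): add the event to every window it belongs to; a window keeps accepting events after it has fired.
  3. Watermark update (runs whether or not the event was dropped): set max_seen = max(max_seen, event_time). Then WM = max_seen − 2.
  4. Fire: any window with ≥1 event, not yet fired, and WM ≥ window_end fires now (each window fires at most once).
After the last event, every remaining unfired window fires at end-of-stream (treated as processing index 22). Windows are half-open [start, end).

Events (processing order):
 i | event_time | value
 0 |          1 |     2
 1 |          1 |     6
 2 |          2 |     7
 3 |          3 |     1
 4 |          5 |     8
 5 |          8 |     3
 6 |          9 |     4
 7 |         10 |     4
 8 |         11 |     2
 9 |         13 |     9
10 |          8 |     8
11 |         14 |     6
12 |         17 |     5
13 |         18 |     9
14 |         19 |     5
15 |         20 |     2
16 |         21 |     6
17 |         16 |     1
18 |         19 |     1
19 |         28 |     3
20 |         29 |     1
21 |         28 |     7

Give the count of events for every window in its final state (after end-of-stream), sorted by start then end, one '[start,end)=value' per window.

i=0 t=1 v=2: → [1,6); WM=-1
i=1 t=1 v=6: → [1,6); WM=-1
i=2 t=2 v=7: → [1,7); WM=0
i=3 t=3 v=1: → [1,8); WM=1
i=4 t=5 v=8: → [1,10); WM=3
i=5 t=8 v=3: → [1,13); WM=6
i=6 t=9 v=4: → [1,14); WM=7
i=7 t=10 v=4: → [1,15); WM=8
i=8 t=11 v=2: → [1,16); WM=9
i=9 t=13 v=9: → [1,18); WM=11
i=10 t=8 v=8: DROP (t<11-1); WM=11
i=11 t=14 v=6: → [1,19); WM=12
i=12 t=17 v=5: → [1,22); WM=15
i=13 t=18 v=9: → [1,23); WM=16
i=14 t=19 v=5: → [1,24); WM=17
i=15 t=20 v=2: → [1,25); WM=18
i=16 t=21 v=6: → [1,26); WM=19
i=17 t=16 v=1: DROP (t<19-1); WM=19
i=18 t=19 v=1: → [1,26); WM=19
i=19 t=28 v=3: → [28,33); WM=26
i=20 t=29 v=1: → [28,34); WM=27
i=21 t=28 v=7: → [28,34); WM=27

[1,26)=17 [28,34)=3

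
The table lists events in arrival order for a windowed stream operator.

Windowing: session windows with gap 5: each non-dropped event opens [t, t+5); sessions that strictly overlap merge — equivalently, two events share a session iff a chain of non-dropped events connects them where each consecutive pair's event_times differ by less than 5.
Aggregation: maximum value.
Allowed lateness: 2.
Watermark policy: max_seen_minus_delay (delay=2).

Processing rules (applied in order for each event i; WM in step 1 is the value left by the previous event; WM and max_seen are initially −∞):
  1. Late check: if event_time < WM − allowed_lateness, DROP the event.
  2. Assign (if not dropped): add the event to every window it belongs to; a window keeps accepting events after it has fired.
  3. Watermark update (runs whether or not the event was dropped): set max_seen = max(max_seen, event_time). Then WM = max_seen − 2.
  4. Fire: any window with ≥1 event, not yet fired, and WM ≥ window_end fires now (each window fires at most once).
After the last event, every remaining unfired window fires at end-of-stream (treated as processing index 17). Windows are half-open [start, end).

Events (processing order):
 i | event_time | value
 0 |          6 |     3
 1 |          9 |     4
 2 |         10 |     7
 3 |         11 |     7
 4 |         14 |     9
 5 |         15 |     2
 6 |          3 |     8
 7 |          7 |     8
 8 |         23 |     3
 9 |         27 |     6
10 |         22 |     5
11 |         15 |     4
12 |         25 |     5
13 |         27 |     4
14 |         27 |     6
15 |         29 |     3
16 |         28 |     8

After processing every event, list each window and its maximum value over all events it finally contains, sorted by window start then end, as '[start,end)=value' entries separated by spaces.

[6,20)=9 [23,34)=8

i=0 t=6 v=3: → [6,11); WM=4
i=1 t=9 v=4: → [6,14); WM=7
i=2 t=10 v=7: → [6,15); WM=8
i=3 t=11 v=7: → [6,16); WM=9
i=4 t=14 v=9: → [6,19); WM=12
i=5 t=15 v=2: → [6,20); WM=13
i=6 t=3 v=8: DROP (t<13-2); WM=13
i=7 t=7 v=8: DROP (t<13-2); WM=13
i=8 t=23 v=3: → [23,28); WM=21
i=9 t=27 v=6: → [23,32); WM=25
i=10 t=22 v=5: DROP (t<25-2); WM=25
i=11 t=15 v=4: DROP (t<25-2); WM=25
i=12 t=25 v=5: → [23,32); WM=25
i=13 t=27 v=4: → [23,32); WM=25
i=14 t=27 v=6: → [23,32); WM=25
i=15 t=29 v=3: → [23,34); WM=27
i=16 t=28 v=8: → [23,34); WM=27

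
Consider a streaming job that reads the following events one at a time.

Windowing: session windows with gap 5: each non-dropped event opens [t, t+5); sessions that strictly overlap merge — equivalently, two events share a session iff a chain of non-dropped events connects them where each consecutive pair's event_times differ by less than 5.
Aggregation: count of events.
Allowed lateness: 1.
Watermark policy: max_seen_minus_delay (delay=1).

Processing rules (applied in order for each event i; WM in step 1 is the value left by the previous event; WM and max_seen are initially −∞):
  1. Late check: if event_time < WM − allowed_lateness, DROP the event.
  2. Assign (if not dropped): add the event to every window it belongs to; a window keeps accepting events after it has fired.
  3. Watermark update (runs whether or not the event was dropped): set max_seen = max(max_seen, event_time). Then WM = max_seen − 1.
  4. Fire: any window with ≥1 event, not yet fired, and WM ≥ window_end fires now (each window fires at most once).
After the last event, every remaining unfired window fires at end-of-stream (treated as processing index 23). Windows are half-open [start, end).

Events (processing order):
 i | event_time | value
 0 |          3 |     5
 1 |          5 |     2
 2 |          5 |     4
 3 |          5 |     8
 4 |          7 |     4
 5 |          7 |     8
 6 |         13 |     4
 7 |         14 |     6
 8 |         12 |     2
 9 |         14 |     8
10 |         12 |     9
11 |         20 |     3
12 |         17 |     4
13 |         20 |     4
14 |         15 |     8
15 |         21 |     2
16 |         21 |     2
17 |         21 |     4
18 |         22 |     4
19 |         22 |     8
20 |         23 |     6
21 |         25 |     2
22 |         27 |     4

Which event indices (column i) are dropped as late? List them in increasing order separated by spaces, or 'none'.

i=0 t=3 v=5: → [3,8); WM=2
i=1 t=5 v=2: → [3,10); WM=4
i=2 t=5 v=4: → [3,10); WM=4
i=3 t=5 v=8: → [3,10); WM=4
i=4 t=7 v=4: → [3,12); WM=6
i=5 t=7 v=8: → [3,12); WM=6
i=6 t=13 v=4: → [13,18); WM=12
i=7 t=14 v=6: → [13,19); WM=13
i=8 t=12 v=2: → [12,19); WM=13
i=9 t=14 v=8: → [12,19); WM=13
i=10 t=12 v=9: → [12,19); WM=13
i=11 t=20 v=3: → [20,25); WM=19
i=12 t=17 v=4: DROP (t<19-1); WM=19
i=13 t=20 v=4: → [20,25); WM=19
i=14 t=15 v=8: DROP (t<19-1); WM=19
i=15 t=21 v=2: → [20,26); WM=20
i=16 t=21 v=2: → [20,26); WM=20
i=17 t=21 v=4: → [20,26); WM=20
i=18 t=22 v=4: → [20,27); WM=21
i=19 t=22 v=8: → [20,27); WM=21
i=20 t=23 v=6: → [20,28); WM=22
i=21 t=25 v=2: → [20,30); WM=24
i=22 t=27 v=4: → [20,32); WM=26

12 14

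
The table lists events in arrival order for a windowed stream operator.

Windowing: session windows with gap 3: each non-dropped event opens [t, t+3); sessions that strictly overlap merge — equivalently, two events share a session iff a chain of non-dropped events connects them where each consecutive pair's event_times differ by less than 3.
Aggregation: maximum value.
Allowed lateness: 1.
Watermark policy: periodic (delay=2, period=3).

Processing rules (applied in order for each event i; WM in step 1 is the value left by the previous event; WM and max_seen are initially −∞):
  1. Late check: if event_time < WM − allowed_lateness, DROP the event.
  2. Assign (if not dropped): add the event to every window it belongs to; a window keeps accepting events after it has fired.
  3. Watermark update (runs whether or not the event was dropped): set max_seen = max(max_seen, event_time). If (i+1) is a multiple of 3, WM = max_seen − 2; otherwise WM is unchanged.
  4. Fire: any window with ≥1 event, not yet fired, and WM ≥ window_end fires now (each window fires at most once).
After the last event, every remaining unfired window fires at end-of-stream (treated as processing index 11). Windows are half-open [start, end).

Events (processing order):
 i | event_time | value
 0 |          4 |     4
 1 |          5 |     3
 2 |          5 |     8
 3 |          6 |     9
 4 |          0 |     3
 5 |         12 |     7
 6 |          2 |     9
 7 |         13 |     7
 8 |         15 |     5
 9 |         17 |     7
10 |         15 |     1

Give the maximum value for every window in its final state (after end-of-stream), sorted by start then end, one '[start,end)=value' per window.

i=0 t=4 v=4: → [4,7); WM=−∞
i=1 t=5 v=3: → [4,8); WM=−∞
i=2 t=5 v=8: → [4,8); WM=3
i=3 t=6 v=9: → [4,9); WM=3
i=4 t=0 v=3: DROP (t<3-1); WM=3
i=5 t=12 v=7: → [12,15); WM=10
i=6 t=2 v=9: DROP (t<10-1); WM=10
i=7 t=13 v=7: → [12,16); WM=10
i=8 t=15 v=5: → [12,18); WM=13
i=9 t=17 v=7: → [12,20); WM=13
i=10 t=15 v=1: → [12,20); WM=13

[4,9)=9 [12,20)=7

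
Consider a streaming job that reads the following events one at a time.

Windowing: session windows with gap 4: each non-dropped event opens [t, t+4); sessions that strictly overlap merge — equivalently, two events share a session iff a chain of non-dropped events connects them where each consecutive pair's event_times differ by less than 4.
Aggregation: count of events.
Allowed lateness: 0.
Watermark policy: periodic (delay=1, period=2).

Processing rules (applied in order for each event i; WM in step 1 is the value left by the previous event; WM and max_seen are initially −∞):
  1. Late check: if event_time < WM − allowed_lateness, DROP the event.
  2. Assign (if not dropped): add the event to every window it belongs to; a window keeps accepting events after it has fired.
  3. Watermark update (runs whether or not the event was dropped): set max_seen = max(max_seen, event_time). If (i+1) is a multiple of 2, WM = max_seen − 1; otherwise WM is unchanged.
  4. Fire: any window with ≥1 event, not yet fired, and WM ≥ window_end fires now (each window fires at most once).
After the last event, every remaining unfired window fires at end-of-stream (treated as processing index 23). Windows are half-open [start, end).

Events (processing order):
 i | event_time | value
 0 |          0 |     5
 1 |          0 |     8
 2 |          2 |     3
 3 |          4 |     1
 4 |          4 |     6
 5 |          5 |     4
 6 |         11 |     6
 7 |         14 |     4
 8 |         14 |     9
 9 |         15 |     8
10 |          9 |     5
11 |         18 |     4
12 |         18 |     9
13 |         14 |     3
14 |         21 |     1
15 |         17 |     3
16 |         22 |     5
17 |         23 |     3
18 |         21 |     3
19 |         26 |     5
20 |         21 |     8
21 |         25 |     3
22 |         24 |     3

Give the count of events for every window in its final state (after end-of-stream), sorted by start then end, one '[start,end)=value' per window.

[0,9)=6 [11,30)=12

i=0 t=0 v=5: → [0,4); WM=−∞
i=1 t=0 v=8: → [0,4); WM=-1
i=2 t=2 v=3: → [0,6); WM=-1
i=3 t=4 v=1: → [0,8); WM=3
i=4 t=4 v=6: → [0,8); WM=3
i=5 t=5 v=4: → [0,9); WM=4
i=6 t=11 v=6: → [11,15); WM=4
i=7 t=14 v=4: → [11,18); WM=13
i=8 t=14 v=9: → [11,18); WM=13
i=9 t=15 v=8: → [11,19); WM=14
i=10 t=9 v=5: DROP (t<14-0); WM=14
i=11 t=18 v=4: → [11,22); WM=17
i=12 t=18 v=9: → [11,22); WM=17
i=13 t=14 v=3: DROP (t<17-0); WM=17
i=14 t=21 v=1: → [11,25); WM=17
i=15 t=17 v=3: → [11,25); WM=20
i=16 t=22 v=5: → [11,26); WM=20
i=17 t=23 v=3: → [11,27); WM=22
i=18 t=21 v=3: DROP (t<22-0); WM=22
i=19 t=26 v=5: → [11,30); WM=25
i=20 t=21 v=8: DROP (t<25-0); WM=25
i=21 t=25 v=3: → [11,30); WM=25
i=22 t=24 v=3: DROP (t<25-0); WM=25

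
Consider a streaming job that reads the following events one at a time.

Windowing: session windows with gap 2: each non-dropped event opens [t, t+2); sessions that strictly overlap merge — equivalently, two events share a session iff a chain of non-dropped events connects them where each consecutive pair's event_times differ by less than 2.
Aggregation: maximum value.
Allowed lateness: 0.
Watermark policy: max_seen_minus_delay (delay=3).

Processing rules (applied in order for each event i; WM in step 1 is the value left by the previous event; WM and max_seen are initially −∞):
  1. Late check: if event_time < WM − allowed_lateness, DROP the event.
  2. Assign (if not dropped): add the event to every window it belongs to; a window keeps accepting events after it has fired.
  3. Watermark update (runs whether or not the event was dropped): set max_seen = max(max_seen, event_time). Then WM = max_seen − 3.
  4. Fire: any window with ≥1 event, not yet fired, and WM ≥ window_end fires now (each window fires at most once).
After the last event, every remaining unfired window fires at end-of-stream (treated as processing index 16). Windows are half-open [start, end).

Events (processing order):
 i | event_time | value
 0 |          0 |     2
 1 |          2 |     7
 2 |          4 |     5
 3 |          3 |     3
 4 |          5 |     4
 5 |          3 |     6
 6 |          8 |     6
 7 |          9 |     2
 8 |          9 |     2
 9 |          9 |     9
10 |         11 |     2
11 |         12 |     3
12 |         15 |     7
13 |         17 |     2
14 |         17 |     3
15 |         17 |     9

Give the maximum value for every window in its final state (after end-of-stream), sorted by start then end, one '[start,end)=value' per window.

i=0 t=0 v=2: → [0,2); WM=-3
i=1 t=2 v=7: → [2,4); WM=-1
i=2 t=4 v=5: → [4,6); WM=1
i=3 t=3 v=3: → [2,6); WM=1
i=4 t=5 v=4: → [2,7); WM=2
i=5 t=3 v=6: → [2,7); WM=2
i=6 t=8 v=6: → [8,10); WM=5
i=7 t=9 v=2: → [8,11); WM=6
i=8 t=9 v=2: → [8,11); WM=6
i=9 t=9 v=9: → [8,11); WM=6
i=10 t=11 v=2: → [11,13); WM=8
i=11 t=12 v=3: → [11,14); WM=9
i=12 t=15 v=7: → [15,17); WM=12
i=13 t=17 v=2: → [17,19); WM=14
i=14 t=17 v=3: → [17,19); WM=14
i=15 t=17 v=9: → [17,19); WM=14

[0,2)=2 [2,7)=7 [8,11)=9 [11,14)=3 [15,17)=7 [17,19)=9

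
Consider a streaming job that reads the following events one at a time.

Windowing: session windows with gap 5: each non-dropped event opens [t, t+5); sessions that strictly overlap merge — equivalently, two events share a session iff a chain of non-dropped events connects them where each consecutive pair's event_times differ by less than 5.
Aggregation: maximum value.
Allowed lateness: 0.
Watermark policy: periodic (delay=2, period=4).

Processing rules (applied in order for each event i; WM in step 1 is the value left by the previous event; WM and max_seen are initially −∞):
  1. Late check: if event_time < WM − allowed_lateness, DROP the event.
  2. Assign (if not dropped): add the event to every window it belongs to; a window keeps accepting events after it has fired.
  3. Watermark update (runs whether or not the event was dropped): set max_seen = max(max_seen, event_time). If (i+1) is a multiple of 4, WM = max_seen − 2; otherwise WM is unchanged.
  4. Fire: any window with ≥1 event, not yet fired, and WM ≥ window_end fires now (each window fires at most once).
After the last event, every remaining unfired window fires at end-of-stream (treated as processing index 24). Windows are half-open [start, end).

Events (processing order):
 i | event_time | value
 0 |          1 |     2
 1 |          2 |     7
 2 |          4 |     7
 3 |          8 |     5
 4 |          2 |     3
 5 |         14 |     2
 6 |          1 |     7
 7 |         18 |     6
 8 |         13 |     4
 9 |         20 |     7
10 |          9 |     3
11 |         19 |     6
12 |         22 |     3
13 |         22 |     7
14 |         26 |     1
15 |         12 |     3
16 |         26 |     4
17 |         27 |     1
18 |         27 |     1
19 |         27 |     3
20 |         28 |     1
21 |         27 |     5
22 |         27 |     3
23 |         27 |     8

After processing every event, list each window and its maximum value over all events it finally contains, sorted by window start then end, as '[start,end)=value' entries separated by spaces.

i=0 t=1 v=2: → [1,6); WM=−∞
i=1 t=2 v=7: → [1,7); WM=−∞
i=2 t=4 v=7: → [1,9); WM=−∞
i=3 t=8 v=5: → [1,13); WM=6
i=4 t=2 v=3: DROP (t<6-0); WM=6
i=5 t=14 v=2: → [14,19); WM=6
i=6 t=1 v=7: DROP (t<6-0); WM=6
i=7 t=18 v=6: → [14,23); WM=16
i=8 t=13 v=4: DROP (t<16-0); WM=16
i=9 t=20 v=7: → [14,25); WM=16
i=10 t=9 v=3: DROP (t<16-0); WM=16
i=11 t=19 v=6: → [14,25); WM=18
i=12 t=22 v=3: → [14,27); WM=18
i=13 t=22 v=7: → [14,27); WM=18
i=14 t=26 v=1: → [14,31); WM=18
i=15 t=12 v=3: DROP (t<18-0); WM=24
i=16 t=26 v=4: → [14,31); WM=24
i=17 t=27 v=1: → [14,32); WM=24
i=18 t=27 v=1: → [14,32); WM=24
i=19 t=27 v=3: → [14,32); WM=25
i=20 t=28 v=1: → [14,33); WM=25
i=21 t=27 v=5: → [14,33); WM=25
i=22 t=27 v=3: → [14,33); WM=25
i=23 t=27 v=8: → [14,33); WM=26

[1,13)=7 [14,33)=8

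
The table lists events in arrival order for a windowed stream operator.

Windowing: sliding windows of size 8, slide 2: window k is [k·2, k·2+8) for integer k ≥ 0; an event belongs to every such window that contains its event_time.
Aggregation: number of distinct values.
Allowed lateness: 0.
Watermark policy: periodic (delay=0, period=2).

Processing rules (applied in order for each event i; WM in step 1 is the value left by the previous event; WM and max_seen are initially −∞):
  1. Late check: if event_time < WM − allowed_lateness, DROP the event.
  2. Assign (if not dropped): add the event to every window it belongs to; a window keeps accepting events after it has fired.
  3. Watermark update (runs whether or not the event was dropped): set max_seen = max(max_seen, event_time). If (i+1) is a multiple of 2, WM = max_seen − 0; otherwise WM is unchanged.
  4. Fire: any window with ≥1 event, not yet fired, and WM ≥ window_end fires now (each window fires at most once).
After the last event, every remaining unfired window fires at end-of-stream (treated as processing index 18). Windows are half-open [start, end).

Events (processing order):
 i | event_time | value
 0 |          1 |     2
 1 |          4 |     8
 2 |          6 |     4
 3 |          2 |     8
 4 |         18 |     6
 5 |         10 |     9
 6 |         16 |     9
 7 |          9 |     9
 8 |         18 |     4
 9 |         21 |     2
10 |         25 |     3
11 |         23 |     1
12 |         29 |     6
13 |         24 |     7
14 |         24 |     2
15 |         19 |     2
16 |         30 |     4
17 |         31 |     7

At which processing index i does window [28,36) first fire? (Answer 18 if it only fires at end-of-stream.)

i=0 t=1 v=2: → [0,8); WM=−∞
i=1 t=4 v=8: → [4,12),[2,10),[0,8); WM=4
i=2 t=6 v=4: → [6,14),[4,12),[2,10),[0,8); WM=4
i=3 t=2 v=8: DROP (t<4-0); WM=6
i=4 t=18 v=6: → [18,26),[16,24),[14,22),[12,20); WM=6
i=5 t=10 v=9: → [10,18),[8,16),[6,14),[4,12); WM=18; [0,8) fires=3 [2,10) fires=2 [4,12) fires=3 [6,14) fires=2 [8,16) fires=1 [10,18) fires=1
i=6 t=16 v=9: DROP (t<18-0); WM=18
i=7 t=9 v=9: DROP (t<18-0); WM=18
i=8 t=18 v=4: → [18,26),[16,24),[14,22),[12,20); WM=18
i=9 t=21 v=2: → [20,28),[18,26),[16,24),[14,22); WM=21; [12,20) fires=2
i=10 t=25 v=3: → [24,32),[22,30),[20,28),[18,26); WM=21
i=11 t=23 v=1: → [22,30),[20,28),[18,26),[16,24); WM=25; [14,22) fires=3 [16,24) fires=4
i=12 t=29 v=6: → [28,36),[26,34),[24,32),[22,30); WM=25
i=13 t=24 v=7: DROP (t<25-0); WM=29; [18,26) fires=5 [20,28) fires=3
i=14 t=24 v=2: DROP (t<29-0); WM=29
i=15 t=19 v=2: DROP (t<29-0); WM=29
i=16 t=30 v=4: → [30,38),[28,36),[26,34),[24,32); WM=29
i=17 t=31 v=7: → [30,38),[28,36),[26,34),[24,32); WM=31; [22,30) fires=3

18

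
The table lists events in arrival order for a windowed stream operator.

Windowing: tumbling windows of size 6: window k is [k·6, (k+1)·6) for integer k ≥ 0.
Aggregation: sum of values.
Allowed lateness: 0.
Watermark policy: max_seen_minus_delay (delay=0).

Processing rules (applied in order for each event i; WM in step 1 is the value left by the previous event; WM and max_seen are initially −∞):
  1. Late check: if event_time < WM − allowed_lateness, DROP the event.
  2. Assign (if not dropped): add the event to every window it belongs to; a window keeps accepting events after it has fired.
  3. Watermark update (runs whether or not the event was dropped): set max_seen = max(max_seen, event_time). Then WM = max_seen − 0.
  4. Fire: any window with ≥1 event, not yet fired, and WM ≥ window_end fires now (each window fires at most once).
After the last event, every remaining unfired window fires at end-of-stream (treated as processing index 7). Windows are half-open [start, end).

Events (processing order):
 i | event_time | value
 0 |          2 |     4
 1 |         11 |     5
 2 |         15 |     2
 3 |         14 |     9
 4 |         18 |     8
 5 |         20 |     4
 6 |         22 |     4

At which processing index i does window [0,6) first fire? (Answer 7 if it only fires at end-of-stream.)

i=0 t=2 v=4: → [0,6); WM=2
i=1 t=11 v=5: → [6,12); WM=11; [0,6) fires=4
i=2 t=15 v=2: → [12,18); WM=15; [6,12) fires=5
i=3 t=14 v=9: DROP (t<15-0); WM=15
i=4 t=18 v=8: → [18,24); WM=18; [12,18) fires=2
i=5 t=20 v=4: → [18,24); WM=20
i=6 t=22 v=4: → [18,24); WM=22

1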